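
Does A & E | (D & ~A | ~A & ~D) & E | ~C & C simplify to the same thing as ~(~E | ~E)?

E1: A & E | (D & ~A | ~A & ~D) & E | ~C & C
    = A & E | (D & ~A | ~A & ~D) & E   [complement / identity]
    = A & E | ~A & E   [distribution]
    = E   [distribution]
E2: ~(~E | ~E)
    = E & E   [De Morgan]
    = E   [idempotence]
Both reduce to E, so they are equivalent.

Yes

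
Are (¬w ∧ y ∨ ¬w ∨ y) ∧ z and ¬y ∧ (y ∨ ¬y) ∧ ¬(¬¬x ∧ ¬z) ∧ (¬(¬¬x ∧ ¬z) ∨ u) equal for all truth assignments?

No

E1: (¬w ∧ y ∨ ¬w ∨ y) ∧ z
    = (¬w ∨ y) ∧ z   (absorption)
E2: ¬y ∧ (y ∨ ¬y) ∧ ¬(¬¬x ∧ ¬z) ∧ (¬(¬¬x ∧ ¬z) ∨ u)
    = ¬y ∧ ¬(¬¬x ∧ ¬z) ∧ (¬(¬¬x ∧ ¬z) ∨ u)   (complement / identity)
    = ¬y ∧ ¬(¬¬x ∧ ¬z)   (absorption)
    = ¬y ∧ (¬x ∨ z)   (De Morgan)
These differ: at u=0, w=1, x=1, y=1, z=1, E1 = 1 but E2 = 0.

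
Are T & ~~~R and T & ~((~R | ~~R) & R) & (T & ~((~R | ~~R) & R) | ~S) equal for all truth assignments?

E1: T & ~~~R
    = T & ~R   — double negation
E2: T & ~((~R | ~~R) & R) & (T & ~((~R | ~~R) & R) | ~S)
    = T & ~((~R | ~~R) & R)   — absorption
    = T & ~((~R | R) & R)   — double negation
    = T & ~R   — complement / identity
Both reduce to T & ~R, so they are equivalent.

Yes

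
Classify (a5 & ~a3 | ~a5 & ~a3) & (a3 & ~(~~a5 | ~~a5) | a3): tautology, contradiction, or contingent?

(a5 & ~a3 | ~a5 & ~a3) & (a3 & ~(~~a5 | ~~a5) | a3)
= (a5 & ~a3 | ~a5 & ~a3) & (a3 & ~a5 & ~a5 | a3)   [De Morgan]
= ~a3 & (a3 & ~a5 & ~a5 | a3)   [distribution]
= ~a3 & (a3 & ~a5 | a3)   [idempotence]
= ~a3 & a3   [absorption]
= 0   [complement]

contradiction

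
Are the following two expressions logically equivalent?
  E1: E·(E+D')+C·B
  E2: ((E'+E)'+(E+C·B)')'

Yes

E1: E·(E+D')+C·B
    = E+C·B   — absorption
E2: ((E'+E)'+(E+C·B)')'
    = (E'+E)·(E+C·B)   — De Morgan
    = E+C·B   — complement / identity
Both reduce to E+C·B, so they are equivalent.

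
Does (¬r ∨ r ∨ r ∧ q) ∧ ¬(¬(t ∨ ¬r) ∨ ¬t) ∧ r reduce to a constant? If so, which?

(¬r ∨ r ∨ r ∧ q) ∧ ¬(¬(t ∨ ¬r) ∨ ¬t) ∧ r
= (¬r ∨ r ∨ r ∧ q) ∧ (t ∨ ¬r) ∧ t ∧ r
= (¬r ∨ r) ∧ (t ∨ ¬r) ∧ t ∧ r
= (t ∨ ¬r) ∧ t ∧ r
= t ∧ r
This depends on r, t, so it is not a constant.

no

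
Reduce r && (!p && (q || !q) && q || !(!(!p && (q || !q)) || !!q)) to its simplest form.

r && !p

r && (!p && (q || !q) && q || !(!(!p && (q || !q)) || !!q))
= r && (!p && (q || !q) && q || !p && (q || !q) && !q)   — De Morgan
= r && !p && (q || !q)   — distribution
= r && !p   — complement / identity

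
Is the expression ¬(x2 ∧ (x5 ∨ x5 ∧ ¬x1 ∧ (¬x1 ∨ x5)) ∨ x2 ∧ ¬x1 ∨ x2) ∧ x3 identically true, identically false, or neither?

neither

¬(x2 ∧ (x5 ∨ x5 ∧ ¬x1 ∧ (¬x1 ∨ x5)) ∨ x2 ∧ ¬x1 ∨ x2) ∧ x3
= ¬(x2 ∧ (x5 ∨ x5 ∧ ¬x1 ∧ (¬x1 ∨ x5)) ∨ x2) ∧ x3
= ¬(x2 ∧ (x5 ∨ x5 ∧ ¬x1) ∨ x2) ∧ x3
= ¬(x2 ∧ x5 ∨ x2) ∧ x3
= ¬x2 ∧ x3
This depends on x2, x3, so it is not a constant.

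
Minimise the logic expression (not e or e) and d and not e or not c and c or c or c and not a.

d and not e or c

(not e or e) and d and not e or not c and c or c or c and not a
= d and not e or not c and c or c or c and not a
= d and not e or c or c and not a
= d and not e or c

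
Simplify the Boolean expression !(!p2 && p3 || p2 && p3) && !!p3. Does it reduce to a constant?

!(!p2 && p3 || p2 && p3) && !!p3
= !(!p2 && p3 || p2 && p3) && p3   — double negation
= !p3 && p3   — distribution
= false   — complement

false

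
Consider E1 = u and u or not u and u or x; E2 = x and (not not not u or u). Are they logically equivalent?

No

E1: u and u or not u and u or x
    = u or x   (distribution)
E2: x and (not not not u or u)
    = x and (not u or u)   (double negation)
    = x   (complement / identity)
These differ: at u=1, x=0, E1 = 1 but E2 = 0.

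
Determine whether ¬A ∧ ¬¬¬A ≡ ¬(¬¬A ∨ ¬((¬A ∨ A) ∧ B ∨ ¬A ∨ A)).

Yes

E1: ¬A ∧ ¬¬¬A
    = ¬A ∧ ¬A
    = ¬A
E2: ¬(¬¬A ∨ ¬((¬A ∨ A) ∧ B ∨ ¬A ∨ A))
    = ¬(¬¬A ∨ ¬(¬A ∨ A))
    = ¬A ∧ (¬A ∨ A)
    = ¬A
Both reduce to ¬A, so they are equivalent.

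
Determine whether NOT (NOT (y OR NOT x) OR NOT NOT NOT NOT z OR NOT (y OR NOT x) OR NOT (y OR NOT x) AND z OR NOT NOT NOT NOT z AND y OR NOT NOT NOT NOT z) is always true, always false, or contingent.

contingent

NOT (NOT (y OR NOT x) OR NOT NOT NOT NOT z OR NOT (y OR NOT x) OR NOT (y OR NOT x) AND z OR NOT NOT NOT NOT z AND y OR NOT NOT NOT NOT z)
= NOT (NOT (y OR NOT x) OR NOT NOT NOT NOT z OR NOT (y OR NOT x) OR NOT (y OR NOT x) AND z OR NOT NOT NOT NOT z)   — absorption
= NOT (NOT (y OR NOT x) OR NOT NOT NOT NOT z OR NOT (y OR NOT x) OR NOT NOT NOT NOT z)   — absorption
= NOT (NOT (y OR NOT x) OR NOT NOT NOT NOT z)   — idempotence
= (y OR NOT x) AND NOT NOT NOT z   — De Morgan
= (y OR NOT x) AND NOT z   — double negation
This depends on x, y, z, so it is not a constant.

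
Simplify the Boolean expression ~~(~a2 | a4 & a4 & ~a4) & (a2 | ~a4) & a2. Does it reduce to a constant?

0

~~(~a2 | a4 & a4 & ~a4) & (a2 | ~a4) & a2
= ~~(~a2 | a4 & a4 & ~a4) & a2   (absorption)
= ~~(~a2 | a4 & ~a4) & a2   (idempotence)
= ~~~a2 & a2   (complement / identity)
= ~a2 & a2   (double negation)
= 0   (complement)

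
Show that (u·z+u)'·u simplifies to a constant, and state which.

0

(u·z+u)'·u
= u'·u   (absorption)
= 0   (complement)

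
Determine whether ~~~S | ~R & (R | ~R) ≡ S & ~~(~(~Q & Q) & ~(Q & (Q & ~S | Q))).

No

E1: ~~~S | ~R & (R | ~R)
    = ~S | ~R & (R | ~R)   — double negation
    = ~S | ~R   — complement / identity
E2: S & ~~(~(~Q & Q) & ~(Q & (Q & ~S | Q)))
    = S & ~~(~(~Q & Q) & ~(Q & Q))   — absorption
    = S & ~(~Q & Q | Q & Q)   — De Morgan
    = S & ~Q   — distribution
These differ: at Q=0, R=0, S=0, E1 = 1 but E2 = 0.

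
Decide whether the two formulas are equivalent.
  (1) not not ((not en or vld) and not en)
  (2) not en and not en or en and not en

E1: not not ((not en or vld) and not en)
    = not not not en   — absorption
    = not en   — double negation
E2: not en and not en or en and not en
    = not en and (not en or en)   — distribution
    = not en   — complement / identity
Both reduce to not en, so they are equivalent.

Yes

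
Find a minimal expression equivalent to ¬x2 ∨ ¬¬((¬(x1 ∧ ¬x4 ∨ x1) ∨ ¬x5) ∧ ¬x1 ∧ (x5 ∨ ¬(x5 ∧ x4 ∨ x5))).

¬x2 ∨ ¬x1

¬x2 ∨ ¬¬((¬(x1 ∧ ¬x4 ∨ x1) ∨ ¬x5) ∧ ¬x1 ∧ (x5 ∨ ¬(x5 ∧ x4 ∨ x5)))
= ¬x2 ∨ ¬¬((¬x1 ∨ ¬x5) ∧ ¬x1 ∧ (x5 ∨ ¬(x5 ∧ x4 ∨ x5)))
= ¬x2 ∨ ¬¬(¬x1 ∧ (x5 ∨ ¬(x5 ∧ x4 ∨ x5)))
= ¬x2 ∨ ¬¬(¬x1 ∧ (x5 ∨ ¬x5))
= ¬x2 ∨ ¬¬¬x1
= ¬x2 ∨ ¬x1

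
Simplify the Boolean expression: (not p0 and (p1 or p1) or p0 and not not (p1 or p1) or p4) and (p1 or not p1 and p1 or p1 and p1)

(not p0 and (p1 or p1) or p0 and not not (p1 or p1) or p4) and (p1 or not p1 and p1 or p1 and p1)
= (not p0 and (p1 or p1) or p0 and (p1 or p1) or p4) and (p1 or not p1 and p1 or p1 and p1)
= (p1 or p1 or p4) and (p1 or not p1 and p1 or p1 and p1)
= (p1 or p1 or p4) and (p1 or p1)
= p1 or p1
= p1

p1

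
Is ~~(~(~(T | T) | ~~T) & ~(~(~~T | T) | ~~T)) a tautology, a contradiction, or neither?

~~(~(~(T | T) | ~~T) & ~(~(~~T | T) | ~~T))
= ~~(~(~(T | T) | ~~T) & ~(~(T | T) | ~~T))   [double negation]
= ~~~(~(T | T) | ~~T)   [idempotence]
= ~~~(~T | ~~T)   [idempotence]
= ~(~T | ~~T)   [double negation]
= T & ~T   [De Morgan]
= 0   [complement]

contradiction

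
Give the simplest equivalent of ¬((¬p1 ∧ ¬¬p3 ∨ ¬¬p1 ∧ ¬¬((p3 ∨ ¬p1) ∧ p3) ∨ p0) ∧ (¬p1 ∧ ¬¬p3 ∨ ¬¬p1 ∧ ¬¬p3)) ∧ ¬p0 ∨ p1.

¬((¬p1 ∧ ¬¬p3 ∨ ¬¬p1 ∧ ¬¬((p3 ∨ ¬p1) ∧ p3) ∨ p0) ∧ (¬p1 ∧ ¬¬p3 ∨ ¬¬p1 ∧ ¬¬p3)) ∧ ¬p0 ∨ p1
= ¬((¬p1 ∧ ¬¬p3 ∨ ¬¬p1 ∧ ¬¬p3 ∨ p0) ∧ (¬p1 ∧ ¬¬p3 ∨ ¬¬p1 ∧ ¬¬p3)) ∧ ¬p0 ∨ p1   [absorption]
= ¬(¬p1 ∧ ¬¬p3 ∨ ¬¬p1 ∧ ¬¬p3) ∧ ¬p0 ∨ p1   [absorption]
= ¬(¬p1 ∧ ¬¬p3 ∨ p1 ∧ ¬¬p3) ∧ ¬p0 ∨ p1   [double negation]
= ¬¬¬p3 ∧ ¬p0 ∨ p1   [distribution]
= ¬p3 ∧ ¬p0 ∨ p1   [double negation]

¬p3 ∧ ¬p0 ∨ p1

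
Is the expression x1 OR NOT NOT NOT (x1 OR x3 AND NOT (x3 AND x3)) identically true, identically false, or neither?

identically true

x1 OR NOT NOT NOT (x1 OR x3 AND NOT (x3 AND x3))
= x1 OR NOT NOT NOT (x1 OR x3 AND NOT x3)   [idempotence]
= x1 OR NOT (x1 OR x3 AND NOT x3)   [double negation]
= x1 OR NOT x1   [complement / identity]
= TRUE   [complement]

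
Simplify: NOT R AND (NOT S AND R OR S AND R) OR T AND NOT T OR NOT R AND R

NOT R AND (NOT S AND R OR S AND R) OR T AND NOT T OR NOT R AND R
= NOT R AND (NOT S AND R OR S AND R) OR NOT R AND R   (complement / identity)
= NOT R AND R OR NOT R AND R   (distribution)
= NOT R AND R   (idempotence)
= FALSE   (complement)

FALSE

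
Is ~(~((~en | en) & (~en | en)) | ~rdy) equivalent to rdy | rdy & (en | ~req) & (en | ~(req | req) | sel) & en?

E1: ~(~((~en | en) & (~en | en)) | ~rdy)
    = ~(~(~en | en) | ~rdy)   [idempotence]
    = (~en | en) & rdy   [De Morgan]
    = rdy   [complement / identity]
E2: rdy | rdy & (en | ~req) & (en | ~(req | req) | sel) & en
    = rdy | rdy & (en | ~req) & (en | ~req | sel) & en   [idempotence]
    = rdy | rdy & (en | ~req) & en   [absorption]
    = rdy | rdy & en   [absorption]
    = rdy   [absorption]
Both reduce to rdy, so they are equivalent.

Yes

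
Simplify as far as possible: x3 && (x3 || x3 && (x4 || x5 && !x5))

x3

x3 && (x3 || x3 && (x4 || x5 && !x5))
= x3 && (x3 || x3 && x4)
= x3 && x3
= x3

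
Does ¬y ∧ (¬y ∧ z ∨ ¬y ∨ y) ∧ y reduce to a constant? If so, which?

¬y ∧ (¬y ∧ z ∨ ¬y ∨ y) ∧ y
= ¬y ∧ (¬y ∨ y) ∧ y   — absorption
= ¬y ∧ y   — complement / identity
= False   — complement

yes, False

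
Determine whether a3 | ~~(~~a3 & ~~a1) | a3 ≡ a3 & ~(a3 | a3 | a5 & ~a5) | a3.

E1: a3 | ~~(~~a3 & ~~a1) | a3
    = a3 | ~(~a3 | ~a1) | a3   [De Morgan]
    = a3 | a3 & a1 | a3   [De Morgan]
    = a3 | a3   [absorption]
    = a3   [idempotence]
E2: a3 & ~(a3 | a3 | a5 & ~a5) | a3
    = a3 & ~(a3 | a5 & ~a5) | a3   [idempotence]
    = a3 & ~a3 | a3   [complement / identity]
    = a3   [complement / identity]
Both reduce to a3, so they are equivalent.

Yes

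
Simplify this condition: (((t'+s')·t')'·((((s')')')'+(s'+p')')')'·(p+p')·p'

(((t'+s')·t')'·((((s')')')'+(s'+p')')')'·(p+p')·p'
= ((t')'·((((s')')')'+(s'+p')')')'·(p+p')·p'   (absorption)
= ((t')'·((s')'+(s'+p')')')'·(p+p')·p'   (double negation)
= ((t')'·((s')'+(s'+p')')')'·p'   (complement / identity)
= ((t')'·s'·(s'+p'))'·p'   (De Morgan)
= ((t')'·s')'·p'   (absorption)
= (t'+s)·p'   (De Morgan)

(t'+s)·p'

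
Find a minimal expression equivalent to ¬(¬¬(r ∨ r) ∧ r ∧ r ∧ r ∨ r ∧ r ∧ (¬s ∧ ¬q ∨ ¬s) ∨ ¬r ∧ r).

¬(¬¬(r ∨ r) ∧ r ∧ r ∧ r ∨ r ∧ r ∧ (¬s ∧ ¬q ∨ ¬s) ∨ ¬r ∧ r)
= ¬((r ∨ r) ∧ r ∧ r ∧ r ∨ r ∧ r ∧ (¬s ∧ ¬q ∨ ¬s) ∨ ¬r ∧ r)   — double negation
= ¬(((r ∨ r) ∧ r ∨ ¬s ∧ ¬q ∨ ¬s) ∧ r ∧ r ∨ ¬r ∧ r)   — distribution
= ¬((r ∧ r ∨ ¬s ∧ ¬q ∨ ¬s) ∧ r ∧ r ∨ ¬r ∧ r)   — idempotence
= ¬((r ∧ r ∨ ¬s) ∧ r ∧ r ∨ ¬r ∧ r)   — absorption
= ¬(r ∧ r ∨ ¬r ∧ r)   — absorption
= ¬r   — distribution

¬r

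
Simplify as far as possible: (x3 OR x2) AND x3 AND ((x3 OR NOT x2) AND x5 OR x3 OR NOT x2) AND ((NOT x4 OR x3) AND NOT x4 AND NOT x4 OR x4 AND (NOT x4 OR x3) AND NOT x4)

(x3 OR x2) AND x3 AND ((x3 OR NOT x2) AND x5 OR x3 OR NOT x2) AND ((NOT x4 OR x3) AND NOT x4 AND NOT x4 OR x4 AND (NOT x4 OR x3) AND NOT x4)
= (x3 OR x2) AND x3 AND ((x3 OR NOT x2) AND x5 OR x3 OR NOT x2) AND (NOT x4 OR x3) AND NOT x4   — distribution
= (x3 OR x2) AND x3 AND (x3 OR NOT x2) AND (NOT x4 OR x3) AND NOT x4   — absorption
= (x3 OR x2) AND x3 AND (x3 OR NOT x2) AND NOT x4   — absorption
= (x3 OR x2) AND x3 AND NOT x4   — absorption
= x3 AND NOT x4   — absorption

x3 AND NOT x4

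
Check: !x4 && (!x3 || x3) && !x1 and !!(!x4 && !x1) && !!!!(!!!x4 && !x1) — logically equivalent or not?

E1: !x4 && (!x3 || x3) && !x1
    = !x4 && !x1   [complement / identity]
E2: !!(!x4 && !x1) && !!!!(!!!x4 && !x1)
    = !!(!x4 && !x1) && !!!!(!x4 && !x1)   [double negation]
    = !!(!x4 && !x1) && !!(!x4 && !x1)   [double negation]
    = !!(!x4 && !x1)   [idempotence]
    = !x4 && !x1   [double negation]
Both reduce to !x4 && !x1, so they are equivalent.

Yes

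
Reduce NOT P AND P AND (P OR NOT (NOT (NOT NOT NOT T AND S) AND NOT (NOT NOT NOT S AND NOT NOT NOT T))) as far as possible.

NOT P AND P AND (P OR NOT (NOT (NOT NOT NOT T AND S) AND NOT (NOT NOT NOT S AND NOT NOT NOT T)))
= NOT P AND P AND (P OR NOT (NOT (NOT NOT NOT T AND S) AND NOT (NOT S AND NOT NOT NOT T)))   — double negation
= NOT P AND P AND (P OR NOT NOT NOT T AND S OR NOT S AND NOT NOT NOT T)   — De Morgan
= NOT P AND P AND (P OR NOT NOT NOT T)   — distribution
= NOT P AND P AND (P OR NOT T)   — double negation
= NOT P AND P   — absorption
= FALSE   — complement

FALSE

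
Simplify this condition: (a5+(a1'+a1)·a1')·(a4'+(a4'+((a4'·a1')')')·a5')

(a5+(a1'+a1)·a1')·(a4'+(a4'+((a4'·a1')')')·a5')
= (a5+(a1'+a1)·a1')·(a4'+(a4'+a4'·a1')·a5')   (double negation)
= (a5+(a1'+a1)·a1')·(a4'+a4'·a5')   (absorption)
= (a5+a1')·(a4'+a4'·a5')   (complement / identity)
= (a5+a1')·a4'   (absorption)

(a5+a1')·a4'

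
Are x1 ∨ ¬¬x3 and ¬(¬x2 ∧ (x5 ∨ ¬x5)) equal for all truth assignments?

No

E1: x1 ∨ ¬¬x3
    = x1 ∨ x3   [double negation]
E2: ¬(¬x2 ∧ (x5 ∨ ¬x5))
    = ¬¬x2   [complement / identity]
    = x2   [double negation]
These differ: at x1=0, x2=1, x3=0, x5=0, E1 = 0 but E2 = 1.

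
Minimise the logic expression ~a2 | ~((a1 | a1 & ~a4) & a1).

~a2 | ~((a1 | a1 & ~a4) & a1)
= ~a2 | ~(a1 & a1)   — absorption
= ~a2 | ~a1   — idempotence

~a2 | ~a1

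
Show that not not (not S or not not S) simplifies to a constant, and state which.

True

not not (not S or not not S)
= not not (not S or S)
= not S or S
= True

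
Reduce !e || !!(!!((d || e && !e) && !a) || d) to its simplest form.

!e || !!(!!((d || e && !e) && !a) || d)
= !e || !!(!!(d && !a) || d)   — complement / identity
= !e || !!(d && !a || d)   — double negation
= !e || !!d   — absorption
= !e || d   — double negation

!e || d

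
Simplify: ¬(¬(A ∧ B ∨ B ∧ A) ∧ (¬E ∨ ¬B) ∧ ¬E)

¬(¬(A ∧ B ∨ B ∧ A) ∧ (¬E ∨ ¬B) ∧ ¬E)
= ¬(¬((B ∨ B) ∧ A) ∧ (¬E ∨ ¬B) ∧ ¬E)   (distribution)
= ¬(¬(B ∧ A) ∧ (¬E ∨ ¬B) ∧ ¬E)   (idempotence)
= ¬(¬(B ∧ A) ∧ ¬E)   (absorption)
= B ∧ A ∨ E   (De Morgan)

B ∧ A ∨ E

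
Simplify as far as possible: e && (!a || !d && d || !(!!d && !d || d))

e && (!a || !d)

e && (!a || !d && d || !(!!d && !d || d))
= e && (!a || !d && d || !(d && !d || d))
= e && (!a || !(d && !d || d))
= e && (!a || !d)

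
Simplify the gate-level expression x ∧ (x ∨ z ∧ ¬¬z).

x ∧ (x ∨ z ∧ ¬¬z)
= x ∧ (x ∨ z ∧ z)   — double negation
= x ∧ (x ∨ z)   — idempotence
= x   — absorption

x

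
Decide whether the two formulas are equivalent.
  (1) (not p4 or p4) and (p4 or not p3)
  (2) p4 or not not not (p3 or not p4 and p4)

Yes

E1: (not p4 or p4) and (p4 or not p3)
    = p4 or not p3
E2: p4 or not not not (p3 or not p4 and p4)
    = p4 or not (p3 or not p4 and p4)
    = p4 or not p3
Both reduce to p4 or not p3, so they are equivalent.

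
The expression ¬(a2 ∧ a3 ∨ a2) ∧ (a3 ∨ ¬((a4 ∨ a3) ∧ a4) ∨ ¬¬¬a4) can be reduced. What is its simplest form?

¬a2 ∧ (a3 ∨ ¬a4)

¬(a2 ∧ a3 ∨ a2) ∧ (a3 ∨ ¬((a4 ∨ a3) ∧ a4) ∨ ¬¬¬a4)
= ¬(a2 ∧ a3 ∨ a2) ∧ (a3 ∨ ¬a4 ∨ ¬¬¬a4)   (absorption)
= ¬a2 ∧ (a3 ∨ ¬a4 ∨ ¬¬¬a4)   (absorption)
= ¬a2 ∧ (a3 ∨ ¬a4 ∨ ¬a4)   (double negation)
= ¬a2 ∧ (a3 ∨ ¬a4)   (idempotence)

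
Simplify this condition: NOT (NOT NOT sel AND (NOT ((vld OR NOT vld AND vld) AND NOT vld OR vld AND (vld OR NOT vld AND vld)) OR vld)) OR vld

NOT sel OR vld

NOT (NOT NOT sel AND (NOT ((vld OR NOT vld AND vld) AND NOT vld OR vld AND (vld OR NOT vld AND vld)) OR vld)) OR vld
= NOT (NOT NOT sel AND (NOT (vld OR NOT vld AND vld) OR vld)) OR vld   — distribution
= NOT (NOT NOT sel AND (NOT vld OR vld)) OR vld   — complement / identity
= NOT NOT NOT sel OR vld   — complement / identity
= NOT sel OR vld   — double negation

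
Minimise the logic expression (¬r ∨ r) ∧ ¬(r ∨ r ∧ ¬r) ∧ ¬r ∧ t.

¬r ∧ t

(¬r ∨ r) ∧ ¬(r ∨ r ∧ ¬r) ∧ ¬r ∧ t
= ¬(r ∨ r ∧ ¬r) ∧ ¬r ∧ t   (complement / identity)
= ¬r ∧ ¬r ∧ t   (complement / identity)
= ¬r ∧ t   (idempotence)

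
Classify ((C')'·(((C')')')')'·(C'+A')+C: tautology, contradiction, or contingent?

((C')'·(((C')')')')'·(C'+A')+C
= (C'+((C')')')·(C'+A')+C   — De Morgan
= (C'+C')·(C'+A')+C   — double negation
= C'·A'+C'+C   — distribution
= C'+C   — absorption
= 1   — complement

tautology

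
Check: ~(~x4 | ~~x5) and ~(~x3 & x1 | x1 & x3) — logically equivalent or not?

No

E1: ~(~x4 | ~~x5)
    = x4 & ~x5   [De Morgan]
E2: ~(~x3 & x1 | x1 & x3)
    = ~x1   [distribution]
These differ: at x1=0, x3=0, x4=0, x5=1, E1 = 0 but E2 = 1.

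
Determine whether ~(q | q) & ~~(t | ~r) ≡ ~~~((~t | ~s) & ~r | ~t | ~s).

E1: ~(q | q) & ~~(t | ~r)
    = ~(q | q) & (t | ~r)   (double negation)
    = ~q & (t | ~r)   (idempotence)
E2: ~~~((~t | ~s) & ~r | ~t | ~s)
    = ~~~(~t | ~s)   (absorption)
    = ~~(t & s)   (De Morgan)
    = t & s   (double negation)
These differ: at q=0, r=0, s=0, t=1, E1 = 1 but E2 = 0.

No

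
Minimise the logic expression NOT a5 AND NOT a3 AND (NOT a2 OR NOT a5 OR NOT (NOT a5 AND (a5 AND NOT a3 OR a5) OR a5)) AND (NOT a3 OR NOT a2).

NOT a5 AND NOT a3

NOT a5 AND NOT a3 AND (NOT a2 OR NOT a5 OR NOT (NOT a5 AND (a5 AND NOT a3 OR a5) OR a5)) AND (NOT a3 OR NOT a2)
= NOT a5 AND NOT a3 AND (NOT a2 OR NOT a5 OR NOT (NOT a5 AND a5 OR a5)) AND (NOT a3 OR NOT a2)   [absorption]
= NOT a5 AND NOT a3 AND ((NOT a5 OR NOT (NOT a5 AND a5 OR a5)) AND NOT a3 OR NOT a2)   [distribution]
= NOT a5 AND NOT a3 AND ((NOT a5 OR NOT a5) AND NOT a3 OR NOT a2)   [complement / identity]
= NOT a5 AND NOT a3 AND (NOT a5 AND NOT a3 OR NOT a2)   [idempotence]
= NOT a5 AND NOT a3   [absorption]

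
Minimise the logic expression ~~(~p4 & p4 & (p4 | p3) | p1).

~~(~p4 & p4 & (p4 | p3) | p1)
= ~~(~p4 & p4 | p1)   — absorption
= ~~p1   — complement / identity
= p1   — double negation

p1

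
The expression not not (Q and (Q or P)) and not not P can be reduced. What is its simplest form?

Q and P

not not (Q and (Q or P)) and not not P
= not not (Q and (Q or P)) and P   [double negation]
= Q and (Q or P) and P   [double negation]
= Q and P   [absorption]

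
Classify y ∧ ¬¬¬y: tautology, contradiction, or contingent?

contradiction

y ∧ ¬¬¬y
= y ∧ ¬y
= False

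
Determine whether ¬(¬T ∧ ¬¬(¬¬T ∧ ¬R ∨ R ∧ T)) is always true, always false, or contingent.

always true

¬(¬T ∧ ¬¬(¬¬T ∧ ¬R ∨ R ∧ T))
= T ∨ ¬(¬¬T ∧ ¬R ∨ R ∧ T)   — De Morgan
= T ∨ ¬(T ∧ ¬R ∨ R ∧ T)   — double negation
= T ∨ ¬T   — distribution
= True   — complement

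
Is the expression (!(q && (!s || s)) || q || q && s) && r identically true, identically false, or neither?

neither

(!(q && (!s || s)) || q || q && s) && r
= (!(q && (!s || s)) || q) && r   — absorption
= (!q || q) && r   — complement / identity
= r   — complement / identity
This depends on r, so it is not a constant.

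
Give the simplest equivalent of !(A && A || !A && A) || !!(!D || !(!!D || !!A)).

!(A && A || !A && A) || !!(!D || !(!!D || !!A))
= !A || !!(!D || !(!!D || !!A))   [distribution]
= !A || !!(!D || !D && !A)   [De Morgan]
= !A || !D || !D && !A   [double negation]
= !A || !D   [absorption]

!A || !D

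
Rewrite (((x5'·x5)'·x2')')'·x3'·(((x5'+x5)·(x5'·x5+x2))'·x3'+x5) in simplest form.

(((x5'·x5)'·x2')')'·x3'·(((x5'+x5)·(x5'·x5+x2))'·x3'+x5)
= (x5'·x5+x2)'·x3'·(((x5'+x5)·(x5'·x5+x2))'·x3'+x5)   (De Morgan)
= (x5'·x5+x2)'·x3'·((x5'·x5+x2)'·x3'+x5)   (complement / identity)
= (x5'·x5+x2)'·x3'   (absorption)
= x2'·x3'   (complement / identity)

x2'·x3'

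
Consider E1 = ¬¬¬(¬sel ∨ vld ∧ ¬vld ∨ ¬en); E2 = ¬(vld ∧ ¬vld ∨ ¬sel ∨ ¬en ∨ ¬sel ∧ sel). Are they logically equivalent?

E1: ¬¬¬(¬sel ∨ vld ∧ ¬vld ∨ ¬en)
    = ¬¬¬(¬sel ∨ ¬en)   (complement / identity)
    = ¬¬(sel ∧ en)   (De Morgan)
    = sel ∧ en   (double negation)
E2: ¬(vld ∧ ¬vld ∨ ¬sel ∨ ¬en ∨ ¬sel ∧ sel)
    = ¬(vld ∧ ¬vld ∨ ¬sel ∨ ¬en)   (complement / identity)
    = ¬(¬sel ∨ ¬en)   (complement / identity)
    = sel ∧ en   (De Morgan)
Both reduce to sel ∧ en, so they are equivalent.

Yes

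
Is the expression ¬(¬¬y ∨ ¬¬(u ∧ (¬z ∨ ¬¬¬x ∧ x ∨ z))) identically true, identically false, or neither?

neither

¬(¬¬y ∨ ¬¬(u ∧ (¬z ∨ ¬¬¬x ∧ x ∨ z)))
= ¬(¬¬y ∨ ¬¬(u ∧ (¬z ∨ ¬x ∧ x ∨ z)))   [double negation]
= ¬(¬¬y ∨ ¬¬(u ∧ (¬z ∨ z)))   [complement / identity]
= ¬(¬¬y ∨ ¬¬u)   [complement / identity]
= ¬y ∧ ¬u   [De Morgan]
This depends on u, y, so it is not a constant.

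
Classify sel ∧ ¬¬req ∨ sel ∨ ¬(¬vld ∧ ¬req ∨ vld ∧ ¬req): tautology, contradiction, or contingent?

contingent

sel ∧ ¬¬req ∨ sel ∨ ¬(¬vld ∧ ¬req ∨ vld ∧ ¬req)
= sel ∧ req ∨ sel ∨ ¬(¬vld ∧ ¬req ∨ vld ∧ ¬req)   — double negation
= sel ∧ req ∨ sel ∨ ¬((¬vld ∨ vld) ∧ ¬req)   — distribution
= sel ∨ ¬((¬vld ∨ vld) ∧ ¬req)   — absorption
= sel ∨ ¬¬req   — complement / identity
= sel ∨ req   — double negation
This depends on req, sel, so it is not a constant.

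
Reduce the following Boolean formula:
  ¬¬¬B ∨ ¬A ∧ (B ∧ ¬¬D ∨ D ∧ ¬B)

¬B ∨ ¬A ∧ D

¬¬¬B ∨ ¬A ∧ (B ∧ ¬¬D ∨ D ∧ ¬B)
= ¬¬¬B ∨ ¬A ∧ (B ∧ D ∨ D ∧ ¬B)   [double negation]
= ¬¬¬B ∨ ¬A ∧ D   [distribution]
= ¬B ∨ ¬A ∧ D   [double negation]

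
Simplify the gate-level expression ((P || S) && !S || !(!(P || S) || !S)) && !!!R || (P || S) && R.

P || S

((P || S) && !S || !(!(P || S) || !S)) && !!!R || (P || S) && R
= ((P || S) && !S || (P || S) && S) && !!!R || (P || S) && R   [De Morgan]
= (P || S) && !!!R || (P || S) && R   [distribution]
= (P || S) && !R || (P || S) && R   [double negation]
= P || S   [distribution]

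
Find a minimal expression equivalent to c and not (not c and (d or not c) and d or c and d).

c and not (not c and (d or not c) and d or c and d)
= c and not (not c and d or c and d)   [absorption]
= c and not d   [distribution]

c and not d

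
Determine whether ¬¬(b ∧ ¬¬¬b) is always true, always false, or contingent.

always false

¬¬(b ∧ ¬¬¬b)
= ¬¬(b ∧ ¬b)   [double negation]
= b ∧ ¬b   [double negation]
= False   [complement]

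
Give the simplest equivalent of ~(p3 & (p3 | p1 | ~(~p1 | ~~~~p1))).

~(p3 & (p3 | p1 | ~(~p1 | ~~~~p1)))
= ~(p3 & (p3 | p1 | ~(~p1 | ~~p1)))   [double negation]
= ~(p3 & (p3 | p1 | p1 & ~p1))   [De Morgan]
= ~(p3 & (p3 | p1))   [complement / identity]
= ~p3   [absorption]

~p3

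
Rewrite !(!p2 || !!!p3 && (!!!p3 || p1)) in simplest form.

!(!p2 || !!!p3 && (!!!p3 || p1))
= !(!p2 || !!!p3)
= !(!p2 || !p3)
= p2 && p3

p2 && p3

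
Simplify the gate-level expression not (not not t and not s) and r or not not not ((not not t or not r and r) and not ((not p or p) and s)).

not (not not t and not s) and r or not not not ((not not t or not r and r) and not ((not p or p) and s))
= not (not not t and not s) and r or not not not ((not not t or not r and r) and not s)
= not (not not t and not s) and r or not ((not not t or not r and r) and not s)
= not (not not t and not s) and r or not (not not t and not s)
= not (not not t and not s)
= not t or s

not t or s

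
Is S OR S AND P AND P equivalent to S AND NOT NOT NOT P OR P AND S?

Yes

E1: S OR S AND P AND P
    = S OR S AND P   — idempotence
    = S   — absorption
E2: S AND NOT NOT NOT P OR P AND S
    = S AND NOT P OR P AND S   — double negation
    = S   — distribution
Both reduce to S, so they are equivalent.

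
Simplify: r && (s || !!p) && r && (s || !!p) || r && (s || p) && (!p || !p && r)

r && (s || p)

r && (s || !!p) && r && (s || !!p) || r && (s || p) && (!p || !p && r)
= r && (s || !!p) || r && (s || p) && (!p || !p && r)
= r && (s || !!p) || r && (s || p) && !p
= r && (s || p) || r && (s || p) && !p
= r && (s || p)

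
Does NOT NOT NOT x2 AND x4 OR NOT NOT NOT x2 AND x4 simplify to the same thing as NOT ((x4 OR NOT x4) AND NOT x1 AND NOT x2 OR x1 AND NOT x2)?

E1: NOT NOT NOT x2 AND x4 OR NOT NOT NOT x2 AND x4
    = NOT NOT NOT x2 AND x4   [idempotence]
    = NOT x2 AND x4   [double negation]
E2: NOT ((x4 OR NOT x4) AND NOT x1 AND NOT x2 OR x1 AND NOT x2)
    = NOT (NOT x1 AND NOT x2 OR x1 AND NOT x2)   [complement / identity]
    = NOT NOT x2   [distribution]
    = x2   [double negation]
These differ: at x1=1, x2=1, x4=0, E1 = 0 but E2 = 1.

No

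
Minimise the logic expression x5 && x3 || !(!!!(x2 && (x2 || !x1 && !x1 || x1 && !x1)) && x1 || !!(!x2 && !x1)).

x5 && x3 || x2

x5 && x3 || !(!!!(x2 && (x2 || !x1 && !x1 || x1 && !x1)) && x1 || !!(!x2 && !x1))
= x5 && x3 || !(!!!(x2 && (x2 || !x1)) && x1 || !!(!x2 && !x1))   (distribution)
= x5 && x3 || !(!!!(x2 && (x2 || !x1)) && x1 || !x2 && !x1)   (double negation)
= x5 && x3 || !(!(x2 && (x2 || !x1)) && x1 || !x2 && !x1)   (double negation)
= x5 && x3 || !(!x2 && x1 || !x2 && !x1)   (absorption)
= x5 && x3 || !!x2   (distribution)
= x5 && x3 || x2   (double negation)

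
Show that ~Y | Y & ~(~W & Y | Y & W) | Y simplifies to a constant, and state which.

~Y | Y & ~(~W & Y | Y & W) | Y
= ~Y | Y & ~Y | Y   (distribution)
= ~Y | Y   (complement / identity)
= 1   (complement)

1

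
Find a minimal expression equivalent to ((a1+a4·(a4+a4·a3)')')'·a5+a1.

((a1+a4·(a4+a4·a3)')')'·a5+a1
= ((a1+a4·a4')')'·a5+a1   [absorption]
= (a1+a4·a4')·a5+a1   [double negation]
= a1·a5+a1   [complement / identity]
= a1   [absorption]

a1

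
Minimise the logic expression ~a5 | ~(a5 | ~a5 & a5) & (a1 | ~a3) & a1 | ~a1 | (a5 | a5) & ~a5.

~a5 | ~a1

~a5 | ~(a5 | ~a5 & a5) & (a1 | ~a3) & a1 | ~a1 | (a5 | a5) & ~a5
= ~a5 | ~(a5 | ~a5 & a5) & (a1 | ~a3) & a1 | ~a1 | a5 & ~a5   (idempotence)
= ~a5 | ~(a5 | ~a5 & a5) & (a1 | ~a3) & a1 | ~a1   (complement / identity)
= ~a5 | ~a5 & (a1 | ~a3) & a1 | ~a1   (complement / identity)
= ~a5 | ~a5 & a1 | ~a1   (absorption)
= ~a5 | ~a1   (absorption)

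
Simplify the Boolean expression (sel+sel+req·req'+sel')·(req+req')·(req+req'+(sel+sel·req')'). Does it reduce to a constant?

(sel+sel+req·req'+sel')·(req+req')·(req+req'+(sel+sel·req')')
= (sel+sel+sel')·(req+req')·(req+req'+(sel+sel·req')')   — complement / identity
= (sel+sel')·(req+req')·(req+req'+(sel+sel·req')')   — idempotence
= (sel+sel')·(req+req')·(req+req'+sel')   — absorption
= (sel+sel')·(req+req')   — absorption
= req+req'   — complement / identity
= 1   — complement

1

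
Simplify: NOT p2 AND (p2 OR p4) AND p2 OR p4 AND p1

p4 AND p1

NOT p2 AND (p2 OR p4) AND p2 OR p4 AND p1
= NOT p2 AND p2 OR p4 AND p1   (absorption)
= p4 AND p1   (complement / identity)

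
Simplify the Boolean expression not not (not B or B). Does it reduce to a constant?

not not (not B or B)
= not B or B   — double negation
= True   — complement

True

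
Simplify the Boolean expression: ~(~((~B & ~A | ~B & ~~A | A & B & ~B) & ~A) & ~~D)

~(~((~B & ~A | ~B & ~~A | A & B & ~B) & ~A) & ~~D)
= ~(~((~B & ~A | ~B & A | A & B & ~B) & ~A) & ~~D)
= ~(~((~B & ~A | A & (~B | B & ~B)) & ~A) & ~~D)
= (~B & ~A | A & (~B | B & ~B)) & ~A | ~D
= (~B & ~A | A & ~B) & ~A | ~D
= ~B & ~A | ~D

~B & ~A | ~D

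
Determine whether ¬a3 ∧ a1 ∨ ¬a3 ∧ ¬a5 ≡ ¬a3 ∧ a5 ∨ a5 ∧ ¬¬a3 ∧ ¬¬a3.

E1: ¬a3 ∧ a1 ∨ ¬a3 ∧ ¬a5
    = ¬a3 ∧ (a1 ∨ ¬a5)
E2: ¬a3 ∧ a5 ∨ a5 ∧ ¬¬a3 ∧ ¬¬a3
    = ¬a3 ∧ a5 ∨ a5 ∧ ¬¬a3
    = ¬a3 ∧ a5 ∨ a5 ∧ a3
    = a5
These differ: at a1=1, a3=0, a5=0, E1 = 1 but E2 = 0.

No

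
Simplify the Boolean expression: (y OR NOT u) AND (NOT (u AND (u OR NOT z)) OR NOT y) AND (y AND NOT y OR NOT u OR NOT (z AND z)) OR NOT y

NOT u OR NOT y

(y OR NOT u) AND (NOT (u AND (u OR NOT z)) OR NOT y) AND (y AND NOT y OR NOT u OR NOT (z AND z)) OR NOT y
= (y OR NOT u) AND (NOT u OR NOT y) AND (y AND NOT y OR NOT u OR NOT (z AND z)) OR NOT y   — absorption
= (y AND NOT y OR NOT u) AND (y AND NOT y OR NOT u OR NOT (z AND z)) OR NOT y   — distribution
= (y AND NOT y OR NOT u) AND (y AND NOT y OR NOT u OR NOT z) OR NOT y   — idempotence
= y AND NOT y OR NOT u OR NOT y   — absorption
= NOT u OR NOT y   — complement / identity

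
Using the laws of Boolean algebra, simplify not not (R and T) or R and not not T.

not not (R and T) or R and not not T
= not not (R and T) or R and T   (double negation)
= R and T or R and T   (double negation)
= R and T   (idempotence)

R and T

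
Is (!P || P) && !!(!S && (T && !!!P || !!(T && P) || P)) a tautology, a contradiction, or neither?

neither

(!P || P) && !!(!S && (T && !!!P || !!(T && P) || P))
= (!P || P) && !!(!S && (T && !!!P || T && P || P))   [double negation]
= (!P || P) && !!(!S && (T && !P || T && P || P))   [double negation]
= (!P || P) && !!(!S && (T || P))   [distribution]
= (!P || P) && !S && (T || P)   [double negation]
= !S && (T || P)   [complement / identity]
This depends on P, S, T, so it is not a constant.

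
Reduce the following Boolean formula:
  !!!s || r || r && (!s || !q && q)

!s || r

!!!s || r || r && (!s || !q && q)
= !s || r || r && (!s || !q && q)
= !s || r || r && !s
= !s || r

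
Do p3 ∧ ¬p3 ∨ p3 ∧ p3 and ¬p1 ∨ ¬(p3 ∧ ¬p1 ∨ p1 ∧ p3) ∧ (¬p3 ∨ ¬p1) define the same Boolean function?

E1: p3 ∧ ¬p3 ∨ p3 ∧ p3
    = p3   [distribution]
E2: ¬p1 ∨ ¬(p3 ∧ ¬p1 ∨ p1 ∧ p3) ∧ (¬p3 ∨ ¬p1)
    = ¬p1 ∨ ¬p3 ∧ (¬p3 ∨ ¬p1)   [distribution]
    = ¬p1 ∨ ¬p3   [absorption]
These differ: at p1=1, p3=0, E1 = 0 but E2 = 1.

No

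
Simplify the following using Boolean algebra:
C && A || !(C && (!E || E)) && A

A

C && A || !(C && (!E || E)) && A
= C && A || !C && A   — complement / identity
= A   — distribution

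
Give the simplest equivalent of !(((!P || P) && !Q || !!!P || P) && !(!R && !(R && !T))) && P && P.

!(((!P || P) && !Q || !!!P || P) && !(!R && !(R && !T))) && P && P
= !(((!P || P) && !Q || !P || P) && !(!R && !(R && !T))) && P && P
= !((!P || P) && !(!R && !(R && !T))) && P && P
= !((!P || P) && (R || R && !T)) && P && P
= !(R || R && !T) && P && P
= !(R || R && !T) && P
= !R && P

!R && P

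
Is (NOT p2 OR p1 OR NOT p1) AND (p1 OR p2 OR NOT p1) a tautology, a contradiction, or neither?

(NOT p2 OR p1 OR NOT p1) AND (p1 OR p2 OR NOT p1)
= NOT p1 OR (NOT p2 OR p1) AND (p1 OR p2)   — distribution
= NOT p1 OR NOT p2 AND p2 OR p1   — distribution
= NOT p1 OR p1   — complement / identity
= TRUE   — complement

tautology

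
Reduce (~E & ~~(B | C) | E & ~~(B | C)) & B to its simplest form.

(~E & ~~(B | C) | E & ~~(B | C)) & B
= ~~(B | C) & B   (distribution)
= (B | C) & B   (double negation)
= B   (absorption)

B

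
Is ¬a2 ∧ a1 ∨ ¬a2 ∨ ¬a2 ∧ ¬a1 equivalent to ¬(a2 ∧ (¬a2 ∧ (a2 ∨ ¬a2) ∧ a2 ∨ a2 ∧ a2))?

Yes

E1: ¬a2 ∧ a1 ∨ ¬a2 ∨ ¬a2 ∧ ¬a1
    = ¬a2 ∧ a1 ∨ ¬a2
    = ¬a2
E2: ¬(a2 ∧ (¬a2 ∧ (a2 ∨ ¬a2) ∧ a2 ∨ a2 ∧ a2))
    = ¬(a2 ∧ (¬a2 ∧ a2 ∨ a2 ∧ a2))
    = ¬(a2 ∧ a2)
    = ¬a2
Both reduce to ¬a2, so they are equivalent.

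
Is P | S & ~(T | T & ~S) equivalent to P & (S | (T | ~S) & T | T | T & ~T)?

E1: P | S & ~(T | T & ~S)
    = P | S & ~T   (absorption)
E2: P & (S | (T | ~S) & T | T | T & ~T)
    = P & (S | (T | ~S) & T | T)   (complement / identity)
    = P & (S | T | T)   (absorption)
    = P & (S | T)   (idempotence)
These differ: at P=0, S=1, T=0, E1 = 1 but E2 = 0.

No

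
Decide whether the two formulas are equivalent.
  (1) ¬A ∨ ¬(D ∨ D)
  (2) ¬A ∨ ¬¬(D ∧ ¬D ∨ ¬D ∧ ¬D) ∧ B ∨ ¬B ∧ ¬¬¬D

Yes

E1: ¬A ∨ ¬(D ∨ D)
    = ¬A ∨ ¬D
E2: ¬A ∨ ¬¬(D ∧ ¬D ∨ ¬D ∧ ¬D) ∧ B ∨ ¬B ∧ ¬¬¬D
    = ¬A ∨ ¬¬¬D ∧ B ∨ ¬B ∧ ¬¬¬D
    = ¬A ∨ ¬¬¬D
    = ¬A ∨ ¬D
Both reduce to ¬A ∨ ¬D, so they are equivalent.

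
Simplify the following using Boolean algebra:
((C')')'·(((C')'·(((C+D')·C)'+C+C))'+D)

C'

((C')')'·(((C')'·(((C+D')·C)'+C+C))'+D)
= ((C')')'·(((C')'·(((C+D')·C)'+C))'+D)   — idempotence
= ((C')')'·(((C')'·(C'+C))'+D)   — absorption
= ((C')')'·(((C')')'+D)   — complement / identity
= ((C')')'   — absorption
= C'   — double negation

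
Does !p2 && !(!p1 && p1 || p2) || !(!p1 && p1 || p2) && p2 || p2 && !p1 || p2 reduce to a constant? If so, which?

yes, True

!p2 && !(!p1 && p1 || p2) || !(!p1 && p1 || p2) && p2 || p2 && !p1 || p2
= !(!p1 && p1 || p2) || p2 && !p1 || p2   — distribution
= !p2 || p2 && !p1 || p2   — complement / identity
= !p2 || p2   — absorption
= true   — complement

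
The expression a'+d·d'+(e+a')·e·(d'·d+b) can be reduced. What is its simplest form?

a'+d·d'+(e+a')·e·(d'·d+b)
= a'+d·d'+e·(d'·d+b)   — absorption
= a'+e·(d'·d+b)   — complement / identity
= a'+e·b   — complement / identity

a'+e·b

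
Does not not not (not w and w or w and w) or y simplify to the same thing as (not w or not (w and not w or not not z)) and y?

No

E1: not not not (not w and w or w and w) or y
    = not not not w or y   [distribution]
    = not w or y   [double negation]
E2: (not w or not (w and not w or not not z)) and y
    = (not w or not not not z) and y   [complement / identity]
    = (not w or not z) and y   [double negation]
These differ: at w=0, y=0, z=1, E1 = 1 but E2 = 0.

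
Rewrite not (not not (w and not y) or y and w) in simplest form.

not w

not (not not (w and not y) or y and w)
= not (w and not y or y and w)   (double negation)
= not w   (distribution)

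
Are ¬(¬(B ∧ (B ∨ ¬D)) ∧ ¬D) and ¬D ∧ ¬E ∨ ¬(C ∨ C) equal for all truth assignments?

E1: ¬(¬(B ∧ (B ∨ ¬D)) ∧ ¬D)
    = ¬(¬B ∧ ¬D)   [absorption]
    = B ∨ D   [De Morgan]
E2: ¬D ∧ ¬E ∨ ¬(C ∨ C)
    = ¬D ∧ ¬E ∨ ¬C   [idempotence]
These differ: at B=0, C=1, D=1, E=0, E1 = 1 but E2 = 0.

No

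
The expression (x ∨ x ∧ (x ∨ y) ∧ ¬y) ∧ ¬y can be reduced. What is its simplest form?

(x ∨ x ∧ (x ∨ y) ∧ ¬y) ∧ ¬y
= (x ∨ x ∧ ¬y) ∧ ¬y   [absorption]
= x ∧ ¬y   [absorption]

x ∧ ¬y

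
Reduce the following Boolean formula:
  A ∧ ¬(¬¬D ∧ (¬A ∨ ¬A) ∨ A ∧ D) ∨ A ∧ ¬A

A ∧ ¬D

A ∧ ¬(¬¬D ∧ (¬A ∨ ¬A) ∨ A ∧ D) ∨ A ∧ ¬A
= A ∧ ¬(¬¬D ∧ (¬A ∨ ¬A) ∨ A ∧ D)   (complement / identity)
= A ∧ ¬(D ∧ (¬A ∨ ¬A) ∨ A ∧ D)   (double negation)
= A ∧ ¬(D ∧ ¬A ∨ A ∧ D)   (idempotence)
= A ∧ ¬D   (distribution)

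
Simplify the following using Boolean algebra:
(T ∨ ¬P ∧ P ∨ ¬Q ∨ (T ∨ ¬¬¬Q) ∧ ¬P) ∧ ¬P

(T ∨ ¬P ∧ P ∨ ¬Q ∨ (T ∨ ¬¬¬Q) ∧ ¬P) ∧ ¬P
= (T ∨ ¬P ∧ P ∨ ¬Q ∨ (T ∨ ¬Q) ∧ ¬P) ∧ ¬P   — double negation
= (T ∨ ¬Q ∨ (T ∨ ¬Q) ∧ ¬P) ∧ ¬P   — complement / identity
= (T ∨ ¬Q) ∧ ¬P   — absorption

(T ∨ ¬Q) ∧ ¬P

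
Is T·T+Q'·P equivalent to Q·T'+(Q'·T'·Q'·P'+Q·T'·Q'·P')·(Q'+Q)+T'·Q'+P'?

No

E1: T·T+Q'·P
    = T+Q'·P   — idempotence
E2: Q·T'+(Q'·T'·Q'·P'+Q·T'·Q'·P')·(Q'+Q)+T'·Q'+P'
    = Q·T'+Q'·T'·Q'·P'+Q·T'·Q'·P'+T'·Q'+P'   — complement / identity
    = Q·T'+T'·Q'·P'+T'·Q'+P'   — distribution
    = Q·T'+T'·Q'+P'   — absorption
    = T'+P'   — distribution
These differ: at P=1, Q=1, T=1, E1 = 1 but E2 = 0.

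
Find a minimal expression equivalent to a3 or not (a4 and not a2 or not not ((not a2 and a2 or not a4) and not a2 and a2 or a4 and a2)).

a3 or not a4

a3 or not (a4 and not a2 or not not ((not a2 and a2 or not a4) and not a2 and a2 or a4 and a2))
= a3 or not (a4 and not a2 or not not (not a2 and a2 or a4 and a2))   (absorption)
= a3 or not (a4 and not a2 or not not (a4 and a2))   (complement / identity)
= a3 or not (a4 and not a2 or a4 and a2)   (double negation)
= a3 or not a4   (distribution)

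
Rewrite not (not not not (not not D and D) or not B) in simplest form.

not (not not not (not not D and D) or not B)
= not not (not not D and D) and B   [De Morgan]
= not not D and D and B   [double negation]
= D and D and B   [double negation]
= D and B   [idempotence]

D and B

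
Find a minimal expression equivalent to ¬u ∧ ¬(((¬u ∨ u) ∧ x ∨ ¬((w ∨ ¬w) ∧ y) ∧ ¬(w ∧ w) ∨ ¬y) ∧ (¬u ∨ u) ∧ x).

¬u ∧ ¬x

¬u ∧ ¬(((¬u ∨ u) ∧ x ∨ ¬((w ∨ ¬w) ∧ y) ∧ ¬(w ∧ w) ∨ ¬y) ∧ (¬u ∨ u) ∧ x)
= ¬u ∧ ¬(((¬u ∨ u) ∧ x ∨ ¬((w ∨ ¬w) ∧ y) ∧ ¬w ∨ ¬y) ∧ (¬u ∨ u) ∧ x)   [idempotence]
= ¬u ∧ ¬(((¬u ∨ u) ∧ x ∨ ¬y ∧ ¬w ∨ ¬y) ∧ (¬u ∨ u) ∧ x)   [complement / identity]
= ¬u ∧ ¬(((¬u ∨ u) ∧ x ∨ ¬y) ∧ (¬u ∨ u) ∧ x)   [absorption]
= ¬u ∧ ¬((¬u ∨ u) ∧ x)   [absorption]
= ¬u ∧ ¬x   [complement / identity]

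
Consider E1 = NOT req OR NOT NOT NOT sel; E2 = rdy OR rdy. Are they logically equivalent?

No

E1: NOT req OR NOT NOT NOT sel
    = NOT req OR NOT sel   (double negation)
E2: rdy OR rdy
    = rdy   (idempotence)
These differ: at rdy=0, req=0, sel=0, E1 = 1 but E2 = 0.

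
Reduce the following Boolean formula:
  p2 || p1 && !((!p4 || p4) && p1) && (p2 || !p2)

p2 || p1 && !((!p4 || p4) && p1) && (p2 || !p2)
= p2 || p1 && !((!p4 || p4) && p1)   [complement / identity]
= p2 || p1 && !p1   [complement / identity]
= p2   [complement / identity]

p2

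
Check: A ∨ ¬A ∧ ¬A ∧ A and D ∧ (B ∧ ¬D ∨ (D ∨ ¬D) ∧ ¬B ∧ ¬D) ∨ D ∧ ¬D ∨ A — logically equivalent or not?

Yes

E1: A ∨ ¬A ∧ ¬A ∧ A
    = A ∨ ¬A ∧ A   — idempotence
    = A   — complement / identity
E2: D ∧ (B ∧ ¬D ∨ (D ∨ ¬D) ∧ ¬B ∧ ¬D) ∨ D ∧ ¬D ∨ A
    = D ∧ (B ∧ ¬D ∨ ¬B ∧ ¬D) ∨ D ∧ ¬D ∨ A   — complement / identity
    = D ∧ ¬D ∨ D ∧ ¬D ∨ A   — distribution
    = D ∧ ¬D ∨ A   — complement / identity
    = A   — complement / identity
Both reduce to A, so they are equivalent.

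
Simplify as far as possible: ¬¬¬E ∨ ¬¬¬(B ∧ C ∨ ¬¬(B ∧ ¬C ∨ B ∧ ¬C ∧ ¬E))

¬E ∨ ¬B

¬¬¬E ∨ ¬¬¬(B ∧ C ∨ ¬¬(B ∧ ¬C ∨ B ∧ ¬C ∧ ¬E))
= ¬¬¬E ∨ ¬¬¬(B ∧ C ∨ ¬¬(B ∧ ¬C))   — absorption
= ¬¬¬E ∨ ¬¬¬(B ∧ C ∨ B ∧ ¬C)   — double negation
= ¬¬¬E ∨ ¬¬¬B   — distribution
= ¬E ∨ ¬¬¬B   — double negation
= ¬E ∨ ¬B   — double negation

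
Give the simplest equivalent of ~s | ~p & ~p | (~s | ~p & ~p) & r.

~s | ~p & ~p | (~s | ~p & ~p) & r
= ~s | ~p & ~p   [absorption]
= ~s | ~p   [idempotence]

~s | ~p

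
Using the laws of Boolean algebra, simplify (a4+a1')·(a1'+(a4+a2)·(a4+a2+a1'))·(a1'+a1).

a4+a1'

(a4+a1')·(a1'+(a4+a2)·(a4+a2+a1'))·(a1'+a1)
= (a4+a1')·(a1'+(a4+a2)·(a4+a2+a1'))
= a4·(a4+a2)·(a4+a2+a1')+a1'
= a4·(a4+a2)+a1'
= a4+a1'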